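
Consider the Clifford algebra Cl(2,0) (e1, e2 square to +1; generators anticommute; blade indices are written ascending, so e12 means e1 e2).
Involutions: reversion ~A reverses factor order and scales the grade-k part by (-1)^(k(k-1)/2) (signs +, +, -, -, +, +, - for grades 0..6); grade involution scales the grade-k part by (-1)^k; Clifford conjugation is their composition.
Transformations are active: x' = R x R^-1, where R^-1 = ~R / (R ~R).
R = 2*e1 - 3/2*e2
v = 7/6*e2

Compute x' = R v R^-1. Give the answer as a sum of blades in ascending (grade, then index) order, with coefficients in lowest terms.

~R = 2*e1 - 3/2*e2, and R ~R = 25/4, so R^-1 = ~R / (25/4).
R v = -7/4 + 7/3*e12
Answer: -28/25*e1 - 49/150*e2


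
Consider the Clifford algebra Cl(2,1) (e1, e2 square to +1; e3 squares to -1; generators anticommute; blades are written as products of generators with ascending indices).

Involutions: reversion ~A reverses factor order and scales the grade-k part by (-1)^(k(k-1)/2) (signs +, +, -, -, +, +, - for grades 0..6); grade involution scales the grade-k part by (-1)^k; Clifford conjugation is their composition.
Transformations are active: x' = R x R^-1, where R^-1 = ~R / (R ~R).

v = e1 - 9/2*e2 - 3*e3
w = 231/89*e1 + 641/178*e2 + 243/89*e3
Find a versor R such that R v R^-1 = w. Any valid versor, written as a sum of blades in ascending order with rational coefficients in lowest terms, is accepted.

Take R = v + w = 320/89*e1 - 80/89*e2 - 24/89*e3. Because q(v) = q(w) = 49/4, conjugation by R sends v exactly to w.
Answer: 320/89*e1 - 80/89*e2 - 24/89*e3


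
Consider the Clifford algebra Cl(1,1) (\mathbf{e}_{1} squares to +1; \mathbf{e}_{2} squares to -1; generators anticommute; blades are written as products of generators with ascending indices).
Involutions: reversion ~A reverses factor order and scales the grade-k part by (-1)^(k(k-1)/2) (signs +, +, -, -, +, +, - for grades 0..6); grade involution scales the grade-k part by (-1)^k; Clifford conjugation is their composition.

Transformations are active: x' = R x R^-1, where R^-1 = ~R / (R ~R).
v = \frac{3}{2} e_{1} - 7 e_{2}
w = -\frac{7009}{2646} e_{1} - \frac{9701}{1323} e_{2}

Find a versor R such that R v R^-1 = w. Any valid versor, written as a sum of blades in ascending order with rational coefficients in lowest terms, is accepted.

Here q(v) = q(w) = -\frac{187}{4}; the classical choice R = v + w = -\frac{1520}{1323} e_{1} - \frac{18962}{1323} e_{2} then realises v -> w under the sandwich.
Answer: -\frac{1520}{1323} e_{1} - \frac{18962}{1323} e_{2}


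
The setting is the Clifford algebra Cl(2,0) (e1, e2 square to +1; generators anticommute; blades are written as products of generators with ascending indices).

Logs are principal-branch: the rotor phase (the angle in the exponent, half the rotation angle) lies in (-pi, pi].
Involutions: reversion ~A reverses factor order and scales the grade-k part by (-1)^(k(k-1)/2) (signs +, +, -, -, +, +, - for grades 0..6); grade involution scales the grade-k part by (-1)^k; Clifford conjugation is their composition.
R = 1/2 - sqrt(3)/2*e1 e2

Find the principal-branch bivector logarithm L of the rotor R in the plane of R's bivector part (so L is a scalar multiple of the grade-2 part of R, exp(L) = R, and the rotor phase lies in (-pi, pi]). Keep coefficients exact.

The scalar part of R is 1/2, so the principal-branch rotor phase is pinned; divide the bivector part by its sine to get the unit plane — L is the phase times that plane.
Concretely: cos(phase) = 1/2 gives phase = ±pi/3, and since phase/sin(phase) is even the sign is immaterial: L = (phase/sin(phase)) * <R>_2 = (2*sqrt(3)*pi/9) * <R>_2.
Answer: -pi/3*e1 e2


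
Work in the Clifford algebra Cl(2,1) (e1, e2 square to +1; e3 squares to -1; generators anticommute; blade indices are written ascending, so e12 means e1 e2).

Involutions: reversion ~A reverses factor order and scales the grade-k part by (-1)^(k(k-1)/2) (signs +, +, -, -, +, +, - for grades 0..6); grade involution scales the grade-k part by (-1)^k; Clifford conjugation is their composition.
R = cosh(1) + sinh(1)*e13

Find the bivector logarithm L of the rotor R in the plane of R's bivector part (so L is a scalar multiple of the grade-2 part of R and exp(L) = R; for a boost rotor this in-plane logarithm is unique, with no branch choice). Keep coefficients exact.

The scalar part of R is cosh(1), which fixes the rapidity magnitude through cosh (cosh is even, so it cannot fix the sign — the bivector part carries that); dividing the bivector part by sinh of the rapidity gives the plane, and L = rapidity * plane, where the joint sign ambiguity of (rapidity, plane) cancels in the product.
Concretely: cosh(rapidity) = cosh(1) gives rapidity = ±1, and since rapidity/sinh(rapidity) is even the sign is immaterial: L = (rapidity/sinh(rapidity)) * <R>_2 = (1/sinh(1)) * <R>_2.
Answer: e13


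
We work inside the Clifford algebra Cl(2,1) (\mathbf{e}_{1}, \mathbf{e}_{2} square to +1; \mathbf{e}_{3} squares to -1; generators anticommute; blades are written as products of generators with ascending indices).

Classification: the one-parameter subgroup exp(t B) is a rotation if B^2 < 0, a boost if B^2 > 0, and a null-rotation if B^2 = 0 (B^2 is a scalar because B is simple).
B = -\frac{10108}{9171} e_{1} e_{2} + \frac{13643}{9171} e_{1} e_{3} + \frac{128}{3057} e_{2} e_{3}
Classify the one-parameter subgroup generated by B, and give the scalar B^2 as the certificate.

B^2 term by term: the squares give (-\frac{10108}{9171})^2*(e_{1} e_{2})^2 + (\frac{13643}{9171})^2*(e_{1} e_{3})^2 + (\frac{128}{3057})^2*(e_{2} e_{3})^2 = \frac{102171664}{84107241}*(-1) + \frac{186131449}{84107241}*(+1) + \frac{16384}{9345249}*(+1) = 1 (each basis 2-blade squares to minus the product of its generators' squares); cross terms between blades sharing an index anticommute and cancel. So B^2 = 1.
Answer: boost, certificate B^2 = 1. Key observation: B^2 = 1 is a conjugation invariant, so its sign decides the class regardless of the surface form of B.


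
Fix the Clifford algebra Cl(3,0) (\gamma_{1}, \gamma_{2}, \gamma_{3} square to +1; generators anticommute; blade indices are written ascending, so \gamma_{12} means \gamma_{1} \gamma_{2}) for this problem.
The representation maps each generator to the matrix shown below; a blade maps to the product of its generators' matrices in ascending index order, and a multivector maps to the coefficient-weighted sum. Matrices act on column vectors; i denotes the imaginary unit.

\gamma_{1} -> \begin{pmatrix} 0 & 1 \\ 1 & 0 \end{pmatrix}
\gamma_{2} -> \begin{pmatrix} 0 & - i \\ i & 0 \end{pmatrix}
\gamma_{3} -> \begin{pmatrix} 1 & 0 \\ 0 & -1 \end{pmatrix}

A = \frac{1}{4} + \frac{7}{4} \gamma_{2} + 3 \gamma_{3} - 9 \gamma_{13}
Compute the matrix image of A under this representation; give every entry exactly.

Bivector images (products of the table entries): rho(\gamma_{13}) = rho(\gamma_{1})rho(\gamma_{3}) = \begin{pmatrix} 0 & -1 \\ 1 & 0 \end{pmatrix}.
M = (\frac{1}{4})*1 + (\frac{7}{4})*rho(\gamma_{2}) + (3)*rho(\gamma_{3}) + (-9)*rho(\gamma_{13}), summed entrywise (1 is the identity matrix):
Answer: \begin{pmatrix} \frac{13}{4} & 9 - \frac{7 i}{4} \\ -9 + \frac{7 i}{4} & - \frac{11}{4} \end{pmatrix}


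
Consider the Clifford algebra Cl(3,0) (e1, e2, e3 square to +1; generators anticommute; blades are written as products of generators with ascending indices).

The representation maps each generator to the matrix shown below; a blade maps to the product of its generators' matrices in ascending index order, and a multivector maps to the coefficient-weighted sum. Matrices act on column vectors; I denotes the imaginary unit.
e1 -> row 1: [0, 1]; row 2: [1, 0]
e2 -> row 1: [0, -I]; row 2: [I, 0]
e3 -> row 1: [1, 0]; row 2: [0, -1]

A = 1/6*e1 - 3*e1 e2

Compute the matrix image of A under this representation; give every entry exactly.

Bivector images (products of the table entries): rho(e1 e2) = rho(e1)rho(e2) = row 1: [I, 0]; row 2: [0, -I].
M = (1/6)*rho(e1) + (-3)*rho(e1 e2), summed entrywise:
Answer: row 1: [-3*I, 1/6]; row 2: [1/6, 3*I]


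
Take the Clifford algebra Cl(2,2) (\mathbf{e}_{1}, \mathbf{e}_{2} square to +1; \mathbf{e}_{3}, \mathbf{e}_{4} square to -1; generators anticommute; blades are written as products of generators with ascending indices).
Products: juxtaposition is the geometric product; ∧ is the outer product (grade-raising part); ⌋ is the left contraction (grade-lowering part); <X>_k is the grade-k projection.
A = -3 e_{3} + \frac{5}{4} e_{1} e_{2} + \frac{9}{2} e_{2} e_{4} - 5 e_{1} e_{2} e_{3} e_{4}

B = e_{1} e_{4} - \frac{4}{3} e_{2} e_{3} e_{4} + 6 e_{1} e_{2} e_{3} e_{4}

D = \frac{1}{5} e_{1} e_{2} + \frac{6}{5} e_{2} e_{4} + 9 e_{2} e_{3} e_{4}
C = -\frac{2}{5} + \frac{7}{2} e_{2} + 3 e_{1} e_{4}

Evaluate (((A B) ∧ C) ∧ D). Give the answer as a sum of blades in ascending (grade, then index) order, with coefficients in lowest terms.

step 1: -30 - \frac{20}{3} e_{1} + 6 e_{3} - \frac{9}{2} e_{1} e_{2} - 27 e_{1} e_{3} - 5 e_{2} e_{3} + \frac{11}{4} e_{2} e_{4} - \frac{15}{2} e_{3} e_{4} + 18 e_{1} e_{2} e_{4} + \frac{4}{3} e_{1} e_{3} e_{4}
step 2: 12 + \frac{8}{3} e_{1} - 105 e_{2} - \frac{12}{5} e_{3} - \frac{323}{15} e_{1} e_{2} + \frac{54}{5} e_{1} e_{3} - 90 e_{1} e_{4} - 19 e_{2} e_{3} - \frac{11}{10} e_{2} e_{4} + 3 e_{3} e_{4} + \frac{189}{2} e_{1} e_{2} e_{3} - \frac{36}{5} e_{1} e_{2} e_{4} - \frac{278}{15} e_{1} e_{3} e_{4} - \frac{105}{4} e_{2} e_{3} e_{4} - \frac{31}{3} e_{1} e_{2} e_{3} e_{4}
step 3: \frac{12}{5} e_{1} e_{2} + \frac{72}{5} e_{2} e_{4} - \frac{12}{25} e_{1} e_{2} e_{3} + \frac{16}{5} e_{1} e_{2} e_{4} + \frac{2772}{25} e_{2} e_{3} e_{4} + \frac{291}{25} e_{1} e_{2} e_{3} e_{4}
Answer: \frac{12}{5} e_{1} e_{2} + \frac{72}{5} e_{2} e_{4} - \frac{12}{25} e_{1} e_{2} e_{3} + \frac{16}{5} e_{1} e_{2} e_{4} + \frac{2772}{25} e_{2} e_{3} e_{4} + \frac{291}{25} e_{1} e_{2} e_{3} e_{4}


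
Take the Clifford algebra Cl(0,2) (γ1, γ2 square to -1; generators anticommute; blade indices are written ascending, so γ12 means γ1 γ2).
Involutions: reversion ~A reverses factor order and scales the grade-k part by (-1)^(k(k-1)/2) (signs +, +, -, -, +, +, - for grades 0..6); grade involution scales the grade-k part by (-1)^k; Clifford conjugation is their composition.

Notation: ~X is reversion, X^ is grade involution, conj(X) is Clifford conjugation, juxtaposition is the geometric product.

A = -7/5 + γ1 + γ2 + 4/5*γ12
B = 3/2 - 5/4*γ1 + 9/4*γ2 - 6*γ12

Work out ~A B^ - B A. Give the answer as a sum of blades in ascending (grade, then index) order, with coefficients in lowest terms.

first term: -59/10 - 161/20*γ1 + 193/20*γ2 + 37/10*γ12
second term: 17/10 + 221/20*γ1 - 133/20*γ2 + 61/10*γ12
Answer: -38/5 - 191/10*γ1 + 163/10*γ2 - 12/5*γ12


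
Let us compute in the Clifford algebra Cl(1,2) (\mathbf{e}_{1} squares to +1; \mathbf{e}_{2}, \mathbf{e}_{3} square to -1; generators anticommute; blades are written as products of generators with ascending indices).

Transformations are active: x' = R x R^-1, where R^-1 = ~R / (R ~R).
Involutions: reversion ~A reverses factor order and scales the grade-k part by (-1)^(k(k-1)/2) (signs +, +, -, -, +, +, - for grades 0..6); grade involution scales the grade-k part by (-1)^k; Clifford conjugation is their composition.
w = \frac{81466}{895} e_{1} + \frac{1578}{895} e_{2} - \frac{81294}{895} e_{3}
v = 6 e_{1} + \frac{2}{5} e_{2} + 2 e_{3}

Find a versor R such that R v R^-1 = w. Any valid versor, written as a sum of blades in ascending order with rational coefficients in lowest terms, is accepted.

Take R = v + w = \frac{86836}{895} e_{1} + \frac{1936}{895} e_{2} - \frac{79504}{895} e_{3}. Because q(v) = q(w) = \frac{796}{25}, conjugation by R sends v exactly to w.
Answer: \frac{86836}{895} e_{1} + \frac{1936}{895} e_{2} - \frac{79504}{895} e_{3}


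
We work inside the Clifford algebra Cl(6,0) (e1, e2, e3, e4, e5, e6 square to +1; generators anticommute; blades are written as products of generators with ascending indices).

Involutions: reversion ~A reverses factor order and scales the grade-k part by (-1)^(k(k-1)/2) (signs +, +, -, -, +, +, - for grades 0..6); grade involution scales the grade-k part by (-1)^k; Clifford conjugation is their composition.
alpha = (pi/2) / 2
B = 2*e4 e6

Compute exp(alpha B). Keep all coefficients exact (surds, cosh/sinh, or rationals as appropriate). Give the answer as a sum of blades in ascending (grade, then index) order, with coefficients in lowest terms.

B^2 = (2)^2*(e4 e6)^2 = 4*(-1) = -4 (a basis 2-blade squares to minus the product of its generators' squares).
B^2 = -4 — B^2 < 0, so the exponential closes trigonometrically: l = 2, alpha*l = pi/2, so exp(alpha B) = cos(pi/2) + (sin(pi/2)/2)*B = 0 + (1/2)*B.
Answer: e4 e6


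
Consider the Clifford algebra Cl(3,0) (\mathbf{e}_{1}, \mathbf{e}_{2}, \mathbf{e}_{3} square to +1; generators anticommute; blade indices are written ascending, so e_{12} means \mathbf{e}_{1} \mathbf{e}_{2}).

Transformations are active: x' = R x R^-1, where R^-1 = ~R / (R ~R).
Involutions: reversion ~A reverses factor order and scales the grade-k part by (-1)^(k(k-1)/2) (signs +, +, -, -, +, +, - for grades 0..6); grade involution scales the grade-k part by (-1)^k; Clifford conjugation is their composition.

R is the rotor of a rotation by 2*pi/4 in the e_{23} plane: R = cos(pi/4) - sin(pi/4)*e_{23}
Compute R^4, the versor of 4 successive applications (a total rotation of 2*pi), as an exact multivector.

Rotor phase runs at HALF the rotation angle; powers of one rotor simply add phase, so after 4 steps in e_{23} the phase is 4*pi/4 = \pi and R^4 = cos(\pi) - sin(\pi)*e_{23}.
cos(\pi) = -1 and sin(\pi) = 0, so R^4 = -1. The total rotation 2*pi is 1 full turn, so every vector returns to itself, yet the rotor is -1, on the OTHER sheet of the double cover (an odd number of 2*pi turns).
Answer: -1


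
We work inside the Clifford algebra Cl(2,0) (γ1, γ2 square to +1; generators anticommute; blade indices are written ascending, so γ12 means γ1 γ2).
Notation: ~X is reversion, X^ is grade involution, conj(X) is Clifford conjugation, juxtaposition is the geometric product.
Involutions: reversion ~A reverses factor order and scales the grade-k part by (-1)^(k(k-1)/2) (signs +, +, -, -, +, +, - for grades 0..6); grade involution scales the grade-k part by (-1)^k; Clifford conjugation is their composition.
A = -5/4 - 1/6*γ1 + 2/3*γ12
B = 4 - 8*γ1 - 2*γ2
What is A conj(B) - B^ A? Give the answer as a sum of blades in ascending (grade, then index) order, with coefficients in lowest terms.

first term: -19/3 - 28/3*γ1 - 47/6*γ2 + 7/3*γ12
second term: -19/3 - 12*γ1 + 17/6*γ2 + 3*γ12
Answer: 8/3*γ1 - 32/3*γ2 - 2/3*γ12


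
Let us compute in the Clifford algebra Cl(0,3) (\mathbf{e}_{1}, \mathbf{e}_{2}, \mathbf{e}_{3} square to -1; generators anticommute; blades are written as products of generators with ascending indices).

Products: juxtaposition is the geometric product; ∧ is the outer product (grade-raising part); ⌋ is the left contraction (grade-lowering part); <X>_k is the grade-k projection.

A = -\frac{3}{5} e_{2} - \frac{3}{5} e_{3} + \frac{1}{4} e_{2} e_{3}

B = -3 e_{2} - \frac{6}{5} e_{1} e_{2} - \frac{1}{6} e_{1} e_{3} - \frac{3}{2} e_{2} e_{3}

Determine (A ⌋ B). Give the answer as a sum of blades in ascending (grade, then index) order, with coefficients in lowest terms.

step 1: -\frac{57}{40} + \frac{41}{50} e_{1} + \frac{9}{10} e_{2} - \frac{9}{10} e_{3}
Answer: -\frac{57}{40} + \frac{41}{50} e_{1} + \frac{9}{10} e_{2} - \frac{9}{10} e_{3}


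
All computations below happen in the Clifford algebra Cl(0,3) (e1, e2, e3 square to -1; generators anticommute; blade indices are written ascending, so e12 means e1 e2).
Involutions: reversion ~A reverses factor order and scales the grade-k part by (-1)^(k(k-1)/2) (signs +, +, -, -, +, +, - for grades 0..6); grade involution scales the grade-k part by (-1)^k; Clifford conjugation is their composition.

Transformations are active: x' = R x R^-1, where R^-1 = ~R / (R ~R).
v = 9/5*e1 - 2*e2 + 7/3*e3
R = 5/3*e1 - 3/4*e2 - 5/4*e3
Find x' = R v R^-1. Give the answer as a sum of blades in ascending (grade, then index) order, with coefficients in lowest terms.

~R = 5/3*e1 - 3/4*e2 - 5/4*e3, and R ~R = -353/72, so R^-1 = ~R / (-353/72).
R v = -19/12 - 119/60*e12 + 221/36*e13 - 17/4*e23
Answer: -1277/1765*e1 + 535/353*e2 - 3326/1059*e3


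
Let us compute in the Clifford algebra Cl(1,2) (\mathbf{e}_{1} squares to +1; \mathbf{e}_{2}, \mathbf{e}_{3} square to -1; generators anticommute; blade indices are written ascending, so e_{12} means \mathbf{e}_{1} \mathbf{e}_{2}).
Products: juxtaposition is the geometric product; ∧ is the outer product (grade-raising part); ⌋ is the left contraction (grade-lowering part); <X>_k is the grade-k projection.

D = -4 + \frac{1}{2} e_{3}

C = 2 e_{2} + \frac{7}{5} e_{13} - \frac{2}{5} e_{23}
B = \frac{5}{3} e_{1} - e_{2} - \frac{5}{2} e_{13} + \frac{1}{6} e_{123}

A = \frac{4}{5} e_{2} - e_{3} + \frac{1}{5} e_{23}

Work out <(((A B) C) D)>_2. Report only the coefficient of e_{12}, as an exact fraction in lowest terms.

step 1: \frac{4}{5} + \frac{37}{15} e_{1} - \frac{1}{5} e_{3} - \frac{2}{3} e_{12} + \frac{9}{5} e_{13} - e_{23} + \frac{7}{3} e_{123}
step 2: \frac{53}{25} + \frac{149}{75} e_{1} - \frac{119}{75} e_{2} + \frac{109}{75} e_{3} + \frac{421}{75} e_{12} + \frac{138}{25} e_{13} + \frac{76}{75} e_{23} - \frac{344}{75} e_{123}
step 3: -\frac{1381}{150} - \frac{803}{75} e_{1} + \frac{146}{25} e_{2} - \frac{713}{150} e_{3} - \frac{504}{25} e_{12} - \frac{3163}{150} e_{13} - \frac{727}{150} e_{23} + \frac{3173}{150} e_{123}
step 4: -\frac{504}{25} e_{12} - \frac{3163}{150} e_{13} - \frac{727}{150} e_{23}
Answer: -\frac{504}{25}


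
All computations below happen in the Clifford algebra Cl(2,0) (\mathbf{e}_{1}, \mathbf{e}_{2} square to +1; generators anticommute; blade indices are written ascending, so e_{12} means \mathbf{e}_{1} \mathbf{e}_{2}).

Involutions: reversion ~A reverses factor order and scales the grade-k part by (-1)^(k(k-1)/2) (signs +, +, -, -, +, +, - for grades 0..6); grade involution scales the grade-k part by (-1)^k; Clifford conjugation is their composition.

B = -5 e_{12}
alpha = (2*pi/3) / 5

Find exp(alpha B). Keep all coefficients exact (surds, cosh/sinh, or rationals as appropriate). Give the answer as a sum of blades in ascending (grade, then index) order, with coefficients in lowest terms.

B^2 = (-5)^2*(e_{12})^2 = 25*(-1) = -25 (a basis 2-blade squares to minus the product of its generators' squares).
B^2 = -25 — the negative square puts this in the circular regime; l = 5, alpha*l = \frac{2 \pi}{3}, so exp(alpha B) = cos(\frac{2 \pi}{3}) + (sin(\frac{2 \pi}{3})/5)*B = - \frac{1}{2} + (\frac{\sqrt{3}}{10})*B.
Answer: - \frac{1}{2} - \frac{\sqrt{3}}{2} e_{12}


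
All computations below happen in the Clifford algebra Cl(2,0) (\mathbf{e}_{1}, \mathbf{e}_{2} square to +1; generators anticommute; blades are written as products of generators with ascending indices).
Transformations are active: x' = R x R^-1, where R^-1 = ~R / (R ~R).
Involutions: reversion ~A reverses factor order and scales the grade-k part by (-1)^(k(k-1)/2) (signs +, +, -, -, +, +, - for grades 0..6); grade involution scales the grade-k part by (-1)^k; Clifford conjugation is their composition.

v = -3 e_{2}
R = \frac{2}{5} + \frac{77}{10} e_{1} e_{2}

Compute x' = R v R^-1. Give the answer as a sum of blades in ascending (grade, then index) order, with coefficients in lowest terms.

~R = \frac{2}{5} - \frac{77}{10} e_{1} e_{2}, and R ~R = \frac{1189}{20}, so R^-1 = ~R / (\frac{1189}{20}).
R v = -\frac{231}{10} e_{1} - \frac{6}{5} e_{2}
Answer: -\frac{1848}{5945} e_{1} + \frac{17739}{5945} e_{2}


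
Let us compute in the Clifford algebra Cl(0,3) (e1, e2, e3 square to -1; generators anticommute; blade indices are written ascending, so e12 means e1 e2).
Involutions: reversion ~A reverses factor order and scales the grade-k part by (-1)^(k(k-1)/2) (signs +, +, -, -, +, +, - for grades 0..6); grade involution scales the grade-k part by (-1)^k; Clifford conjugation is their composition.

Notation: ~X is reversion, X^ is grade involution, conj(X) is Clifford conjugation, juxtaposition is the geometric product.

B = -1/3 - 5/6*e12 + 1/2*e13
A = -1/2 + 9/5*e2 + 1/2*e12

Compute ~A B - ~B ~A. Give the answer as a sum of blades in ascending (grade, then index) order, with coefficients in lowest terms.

first term: -1/4 - 3/2*e1 - 3/5*e2 + 7/12*e12 - 1/4*e13 - 1/4*e23 - 9/10*e123
second term: 7/12 - 3/2*e1 - 3/5*e2 - 1/4*e12 + 1/4*e13 - 1/4*e23 + 9/10*e123
Answer: -5/6 + 5/6*e12 - 1/2*e13 - 9/5*e123


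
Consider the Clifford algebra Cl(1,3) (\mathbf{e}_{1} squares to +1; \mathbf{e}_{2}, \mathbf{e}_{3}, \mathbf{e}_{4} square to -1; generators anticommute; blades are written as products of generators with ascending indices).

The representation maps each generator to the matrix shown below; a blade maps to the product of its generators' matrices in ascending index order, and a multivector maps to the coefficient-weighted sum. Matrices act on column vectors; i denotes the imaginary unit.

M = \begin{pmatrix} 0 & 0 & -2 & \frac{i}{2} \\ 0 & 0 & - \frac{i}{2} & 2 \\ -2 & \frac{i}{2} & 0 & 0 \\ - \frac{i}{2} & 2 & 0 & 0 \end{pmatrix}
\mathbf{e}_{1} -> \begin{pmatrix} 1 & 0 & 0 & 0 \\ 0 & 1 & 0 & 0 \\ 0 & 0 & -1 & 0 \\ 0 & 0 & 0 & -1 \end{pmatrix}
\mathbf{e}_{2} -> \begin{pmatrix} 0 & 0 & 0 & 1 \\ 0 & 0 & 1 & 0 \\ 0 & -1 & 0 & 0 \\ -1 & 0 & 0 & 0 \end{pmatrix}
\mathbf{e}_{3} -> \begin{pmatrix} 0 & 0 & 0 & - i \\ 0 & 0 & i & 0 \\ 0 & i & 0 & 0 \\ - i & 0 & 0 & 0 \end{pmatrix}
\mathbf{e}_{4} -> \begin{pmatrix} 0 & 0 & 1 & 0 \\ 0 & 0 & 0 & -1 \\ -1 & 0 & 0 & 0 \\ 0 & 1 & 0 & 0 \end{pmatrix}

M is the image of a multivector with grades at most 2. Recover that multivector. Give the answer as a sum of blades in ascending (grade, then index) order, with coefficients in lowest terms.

Method: the blade images are trace-orthogonal — tr(rho(e_A) rho(e_B)^-1) = 4 if A = B and 0 otherwise — and rho(e_A)^-1 = (e_A)^2 * rho(e_A) with (e_A)^2 = +1 or -1, so the coefficient of e_A in the preimage is (e_A)^2 * tr(M rho(e_A))/4.
Nonzero projections over blades of grade <= 2: e_{1} e_{3}: (e_{1} e_{3})^2 = +1, tr(M rho(e_{1} e_{3})) = -2, coefficient -\frac{1}{2}; e_{1} e_{4}: (e_{1} e_{4})^2 = +1, tr(M rho(e_{1} e_{4})) = -8, coefficient -2. Every other blade of grade <= 2 projects to 0.
Answer: -\frac{1}{2} e_{1} e_{3} - 2 e_{1} e_{4}


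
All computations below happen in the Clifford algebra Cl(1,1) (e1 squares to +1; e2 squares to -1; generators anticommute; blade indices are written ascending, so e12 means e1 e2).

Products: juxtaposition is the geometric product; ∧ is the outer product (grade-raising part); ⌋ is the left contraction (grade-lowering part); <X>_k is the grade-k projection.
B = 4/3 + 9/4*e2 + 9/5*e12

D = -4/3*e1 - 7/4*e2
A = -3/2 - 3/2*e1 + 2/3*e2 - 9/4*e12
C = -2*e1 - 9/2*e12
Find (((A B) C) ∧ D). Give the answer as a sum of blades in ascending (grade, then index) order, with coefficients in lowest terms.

step 1: -151/20 + 341/80*e1 - 1867/360*e2 - 363/40*e12
step 2: 517/16 + 615/16*e1 - 5973/160*e2 + 8497/360*e12
step 3: -517/12*e1 - 3619/64*e2 - 37453/320*e12
Answer: -517/12*e1 - 3619/64*e2 - 37453/320*e12


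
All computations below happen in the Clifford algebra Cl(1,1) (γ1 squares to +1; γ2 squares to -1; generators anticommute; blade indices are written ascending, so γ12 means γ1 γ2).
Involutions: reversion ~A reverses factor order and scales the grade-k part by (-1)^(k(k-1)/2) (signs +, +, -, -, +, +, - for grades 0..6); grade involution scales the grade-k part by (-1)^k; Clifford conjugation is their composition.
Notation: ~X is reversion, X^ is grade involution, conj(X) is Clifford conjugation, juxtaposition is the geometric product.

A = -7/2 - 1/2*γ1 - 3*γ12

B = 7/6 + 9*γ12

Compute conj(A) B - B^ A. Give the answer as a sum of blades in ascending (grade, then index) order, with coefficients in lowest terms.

first term: 275/12 + 7/12*γ1 + 9/2*γ2 - 28*γ12
second term: -373/12 - 7/12*γ1 + 9/2*γ2 - 35*γ12
Answer: 54 + 7/6*γ1 + 7*γ12


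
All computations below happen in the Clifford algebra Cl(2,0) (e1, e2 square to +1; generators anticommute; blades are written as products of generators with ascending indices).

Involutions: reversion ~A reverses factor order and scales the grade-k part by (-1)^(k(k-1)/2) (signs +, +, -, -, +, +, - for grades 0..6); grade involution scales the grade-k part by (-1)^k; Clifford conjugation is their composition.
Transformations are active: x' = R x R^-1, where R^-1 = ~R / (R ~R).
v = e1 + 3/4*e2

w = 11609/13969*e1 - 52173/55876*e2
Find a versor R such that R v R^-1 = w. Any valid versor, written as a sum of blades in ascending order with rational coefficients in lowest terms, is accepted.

A norm check does it: q(v) = q(w) = 25/16, hence R = v + w = 25578/13969*e1 - 5133/27938*e2 realises the map — parallel part kept, (v - w)/2 negated, v carried to w.
Answer: 25578/13969*e1 - 5133/27938*e2


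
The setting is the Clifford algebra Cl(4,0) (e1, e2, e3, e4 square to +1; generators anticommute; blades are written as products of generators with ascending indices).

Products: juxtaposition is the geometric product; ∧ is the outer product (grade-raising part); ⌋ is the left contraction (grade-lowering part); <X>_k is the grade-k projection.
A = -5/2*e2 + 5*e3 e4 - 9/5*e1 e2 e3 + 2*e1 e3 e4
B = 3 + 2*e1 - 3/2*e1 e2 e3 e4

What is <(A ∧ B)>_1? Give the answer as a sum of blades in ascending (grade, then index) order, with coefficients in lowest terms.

step 1: -15/2*e2 + 5*e1 e2 + 15*e3 e4 - 27/5*e1 e2 e3 + 16*e1 e3 e4
step 2: -15/2*e2
Answer: -15/2*e2


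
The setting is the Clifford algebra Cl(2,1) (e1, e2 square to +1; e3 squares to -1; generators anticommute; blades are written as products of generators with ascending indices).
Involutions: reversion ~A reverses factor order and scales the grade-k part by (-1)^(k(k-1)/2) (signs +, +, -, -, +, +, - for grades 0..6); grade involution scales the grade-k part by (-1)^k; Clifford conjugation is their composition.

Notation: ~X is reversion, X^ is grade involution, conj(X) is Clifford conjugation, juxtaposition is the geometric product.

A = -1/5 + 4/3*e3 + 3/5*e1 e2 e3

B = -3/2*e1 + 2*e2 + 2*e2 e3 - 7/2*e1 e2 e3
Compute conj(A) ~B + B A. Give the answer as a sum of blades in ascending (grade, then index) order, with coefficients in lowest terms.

first term: 21/10 - 9/10*e1 + 34/15*e2 + 14/3*e1 e2 - 16/5*e1 e3 + 13/6*e2 e3 - 7/10*e1 e2 e3
second term: -21/10 + 3/2*e1 - 46/15*e2 + 14/3*e1 e2 - 16/5*e1 e3 + 41/30*e2 e3 + 7/10*e1 e2 e3
Answer: 3/5*e1 - 4/5*e2 + 28/3*e1 e2 - 32/5*e1 e3 + 53/15*e2 e3


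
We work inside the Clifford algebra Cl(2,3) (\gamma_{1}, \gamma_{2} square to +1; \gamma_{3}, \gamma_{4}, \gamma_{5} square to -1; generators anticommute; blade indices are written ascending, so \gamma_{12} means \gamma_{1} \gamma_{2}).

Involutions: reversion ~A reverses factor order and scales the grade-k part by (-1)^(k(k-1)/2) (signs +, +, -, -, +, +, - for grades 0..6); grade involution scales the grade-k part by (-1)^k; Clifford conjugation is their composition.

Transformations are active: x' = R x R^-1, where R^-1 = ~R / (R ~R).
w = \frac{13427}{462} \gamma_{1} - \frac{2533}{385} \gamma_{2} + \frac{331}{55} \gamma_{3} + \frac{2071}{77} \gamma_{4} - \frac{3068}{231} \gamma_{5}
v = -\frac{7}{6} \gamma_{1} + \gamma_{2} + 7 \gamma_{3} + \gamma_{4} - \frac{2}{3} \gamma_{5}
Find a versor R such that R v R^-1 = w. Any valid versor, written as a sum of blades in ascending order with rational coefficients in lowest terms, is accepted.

Reasoning: v^2 = w^2 = -\frac{577}{12} since conjugation preserves the quadratic form; R = v + w = \frac{2148}{77} \gamma_{1} - \frac{2148}{385} \gamma_{2} + \frac{716}{55} \gamma_{3} + \frac{2148}{77} \gamma_{4} - \frac{1074}{77} \gamma_{5} is then valid when invertible, keeping its own part and reversing (v - w)/2.
Answer: \frac{2148}{77} \gamma_{1} - \frac{2148}{385} \gamma_{2} + \frac{716}{55} \gamma_{3} + \frac{2148}{77} \gamma_{4} - \frac{1074}{77} \gamma_{5}


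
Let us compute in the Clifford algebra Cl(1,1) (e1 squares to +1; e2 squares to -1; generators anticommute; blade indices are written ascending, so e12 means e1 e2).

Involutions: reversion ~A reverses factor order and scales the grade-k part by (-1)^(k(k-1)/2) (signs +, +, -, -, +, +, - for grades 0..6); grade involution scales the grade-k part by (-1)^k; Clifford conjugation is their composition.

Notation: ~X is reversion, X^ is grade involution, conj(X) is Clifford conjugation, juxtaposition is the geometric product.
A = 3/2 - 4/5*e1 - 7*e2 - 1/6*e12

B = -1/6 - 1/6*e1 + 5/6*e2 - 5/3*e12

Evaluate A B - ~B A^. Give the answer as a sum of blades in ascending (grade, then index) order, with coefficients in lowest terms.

first term: 1079/180 + 526/45*e1 + 67/18*e2 - 155/36*e12
second term: -1169/180 - 1097/90*e1 - 11/9*e2 + 25/36*e12
Answer: 562/45 + 2149/90*e1 + 89/18*e2 - 5*e12


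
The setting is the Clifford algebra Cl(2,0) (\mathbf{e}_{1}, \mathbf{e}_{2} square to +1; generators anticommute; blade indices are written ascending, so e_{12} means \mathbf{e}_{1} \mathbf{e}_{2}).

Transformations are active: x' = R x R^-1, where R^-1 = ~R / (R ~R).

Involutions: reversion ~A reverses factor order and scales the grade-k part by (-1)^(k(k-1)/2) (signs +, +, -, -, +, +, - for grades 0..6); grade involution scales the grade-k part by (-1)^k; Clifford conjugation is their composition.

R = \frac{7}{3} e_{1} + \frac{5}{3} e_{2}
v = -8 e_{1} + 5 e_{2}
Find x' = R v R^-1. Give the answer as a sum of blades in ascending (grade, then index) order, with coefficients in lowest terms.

~R = \frac{7}{3} e_{1} + \frac{5}{3} e_{2}, and R ~R = \frac{74}{9}, so R^-1 = ~R / (\frac{74}{9}).
R v = -\frac{31}{3} + 25 e_{12}
Answer: \frac{79}{37} e_{1} - \frac{340}{37} e_{2}


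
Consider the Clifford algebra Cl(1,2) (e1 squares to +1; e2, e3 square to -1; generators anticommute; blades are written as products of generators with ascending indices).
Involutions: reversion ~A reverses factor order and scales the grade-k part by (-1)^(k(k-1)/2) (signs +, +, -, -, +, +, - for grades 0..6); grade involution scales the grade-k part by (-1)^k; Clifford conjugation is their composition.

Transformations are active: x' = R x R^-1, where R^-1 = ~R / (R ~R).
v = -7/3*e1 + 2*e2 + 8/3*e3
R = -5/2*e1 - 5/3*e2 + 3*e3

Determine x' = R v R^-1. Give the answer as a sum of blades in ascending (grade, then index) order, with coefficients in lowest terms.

~R = -5/2*e1 - 5/3*e2 + 3*e3, and R ~R = -199/36, so R^-1 = ~R / (-199/36).
R v = 7/6 - 80/9*e1 e2 + 1/3*e1 e3 - 94/9*e2 e3
Answer: 2023/597*e1 - 258/199*e2 - 2348/597*e3


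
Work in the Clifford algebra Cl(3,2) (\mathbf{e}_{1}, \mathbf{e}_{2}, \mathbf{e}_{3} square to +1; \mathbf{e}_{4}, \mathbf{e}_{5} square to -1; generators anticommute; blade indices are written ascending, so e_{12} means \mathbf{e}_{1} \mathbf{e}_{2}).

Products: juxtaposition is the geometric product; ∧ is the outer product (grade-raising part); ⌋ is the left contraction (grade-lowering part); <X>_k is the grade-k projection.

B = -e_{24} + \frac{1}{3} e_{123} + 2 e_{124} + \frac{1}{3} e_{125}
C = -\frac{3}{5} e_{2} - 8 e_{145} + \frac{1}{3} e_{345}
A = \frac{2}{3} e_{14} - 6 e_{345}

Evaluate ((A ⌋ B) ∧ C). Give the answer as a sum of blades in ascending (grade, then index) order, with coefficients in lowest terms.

step 1: -\frac{4}{3} e_{2}
step 2: -\frac{32}{3} e_{1245} - \frac{4}{9} e_{2345}
Answer: -\frac{32}{3} e_{1245} - \frac{4}{9} e_{2345}


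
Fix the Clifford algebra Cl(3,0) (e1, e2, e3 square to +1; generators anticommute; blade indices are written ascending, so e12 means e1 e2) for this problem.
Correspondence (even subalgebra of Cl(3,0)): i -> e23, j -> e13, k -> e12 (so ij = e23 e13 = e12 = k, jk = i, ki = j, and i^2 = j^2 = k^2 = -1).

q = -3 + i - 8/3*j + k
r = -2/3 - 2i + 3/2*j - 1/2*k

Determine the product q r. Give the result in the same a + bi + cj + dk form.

In blades: q = -3 + e12 - 8/3*e13 + e23, r = -2/3 - 1/2*e12 + 3/2*e13 - 2*e23.
Distribute q over r term by term (generator squares from the signature, products reordered to ascending indices): (-3)*r = 2 + 3/2*e12 - 9/2*e13 + 6*e23; (e12)*r = 1/2 - 2/3*e12 - 2*e13 - 3/2*e23; (-8/3*e13)*r = 4 - 16/3*e12 + 16/9*e13 + 4/3*e23; (e23)*r = 2 + 3/2*e12 + 1/2*e13 - 2/3*e23.
Sum: 17/2 - 3*e12 - 38/9*e13 + 31/6*e23; translating back through the correspondence:
Answer: 17/2 + 31/6*i - 38/9*j - 3k


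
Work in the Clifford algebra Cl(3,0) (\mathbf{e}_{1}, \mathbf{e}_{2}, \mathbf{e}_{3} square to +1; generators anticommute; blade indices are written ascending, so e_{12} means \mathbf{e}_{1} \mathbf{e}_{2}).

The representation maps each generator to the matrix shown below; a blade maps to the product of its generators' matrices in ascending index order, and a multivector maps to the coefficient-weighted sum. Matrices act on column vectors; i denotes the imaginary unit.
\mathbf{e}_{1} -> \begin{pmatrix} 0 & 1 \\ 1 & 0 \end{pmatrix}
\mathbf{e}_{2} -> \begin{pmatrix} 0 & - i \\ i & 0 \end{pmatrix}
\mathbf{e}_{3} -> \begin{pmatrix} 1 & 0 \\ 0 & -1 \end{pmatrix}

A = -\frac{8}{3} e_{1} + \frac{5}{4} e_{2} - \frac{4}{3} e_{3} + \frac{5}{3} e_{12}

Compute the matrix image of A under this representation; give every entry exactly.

Bivector images (products of the table entries): rho(e_{12}) = rho(\mathbf{e}_{1})rho(\mathbf{e}_{2}) = \begin{pmatrix} i & 0 \\ 0 & - i \end{pmatrix}.
M = (-\frac{8}{3})*rho(e_{1}) + (\frac{5}{4})*rho(e_{2}) + (-\frac{4}{3})*rho(e_{3}) + (\frac{5}{3})*rho(e_{12}), summed entrywise:
Answer: \begin{pmatrix} - \frac{4}{3} + \frac{5 i}{3} & - \frac{8}{3} - \frac{5 i}{4} \\ - \frac{8}{3} + \frac{5 i}{4} & \frac{4}{3} - \frac{5 i}{3} \end{pmatrix}


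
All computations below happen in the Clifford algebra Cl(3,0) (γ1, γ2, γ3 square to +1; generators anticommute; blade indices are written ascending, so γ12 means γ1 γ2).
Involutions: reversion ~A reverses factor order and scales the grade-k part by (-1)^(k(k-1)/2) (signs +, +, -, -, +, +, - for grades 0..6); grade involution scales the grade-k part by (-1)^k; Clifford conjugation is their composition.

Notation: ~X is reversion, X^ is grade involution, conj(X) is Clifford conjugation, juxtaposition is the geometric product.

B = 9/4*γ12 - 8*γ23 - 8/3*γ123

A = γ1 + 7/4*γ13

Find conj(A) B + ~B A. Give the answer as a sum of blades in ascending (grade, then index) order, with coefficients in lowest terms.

first term: 29/12*γ2 - 14*γ12 - 61/48*γ23 + 8*γ123
second term: 83/12*γ2 + 14*γ12 + 317/48*γ23 + 8*γ123
Answer: 28/3*γ2 + 16/3*γ23 + 16*γ123


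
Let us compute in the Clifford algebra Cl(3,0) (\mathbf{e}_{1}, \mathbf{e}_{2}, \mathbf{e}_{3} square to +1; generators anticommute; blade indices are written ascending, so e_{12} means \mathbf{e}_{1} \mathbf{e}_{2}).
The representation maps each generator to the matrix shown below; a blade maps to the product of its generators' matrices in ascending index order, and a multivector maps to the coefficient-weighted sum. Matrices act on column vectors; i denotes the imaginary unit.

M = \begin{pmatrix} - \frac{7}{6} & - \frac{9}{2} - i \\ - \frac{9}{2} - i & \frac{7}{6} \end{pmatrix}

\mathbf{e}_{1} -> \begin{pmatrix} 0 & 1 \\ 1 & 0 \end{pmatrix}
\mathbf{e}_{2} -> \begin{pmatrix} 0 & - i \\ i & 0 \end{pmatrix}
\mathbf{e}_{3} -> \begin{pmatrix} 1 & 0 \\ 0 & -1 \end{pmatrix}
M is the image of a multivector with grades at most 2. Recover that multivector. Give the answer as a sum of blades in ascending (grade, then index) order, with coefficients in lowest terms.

Method: 1, rho(e_{1}), rho(e_{2}), rho(e_{3}) form a trace-orthogonal basis of the 2x2 complex matrices (tr(X Y) = 2 if X = Y, else 0), so M = m0*1 + m1*rho(e_{1}) + m2*rho(e_{2}) + m3*rho(e_{3}) with m0 = tr(M)/2 = 0, m1 = tr(M rho(e_{1}))/2 = - \frac{9}{2} - i, m2 = tr(M rho(e_{2}))/2 = 0, m3 = tr(M rho(e_{3}))/2 = - \frac{7}{6}.
Multiplying table entries, the bivector images are rho(e_{12}) = i*rho(e_{3}), rho(e_{13}) = -i*rho(e_{2}), rho(e_{23}) = i*rho(e_{1}); with real blade coefficients the real parts of m0..m3 are the coefficients of 1, e_{1}, e_{2}, e_{3} and the imaginary parts give the bivectors (e_{23}: Im m1, e_{13}: -Im m2, e_{12}: Im m3).
Answer: -\frac{9}{2} e_{1} - \frac{7}{6} e_{3} - e_{23}


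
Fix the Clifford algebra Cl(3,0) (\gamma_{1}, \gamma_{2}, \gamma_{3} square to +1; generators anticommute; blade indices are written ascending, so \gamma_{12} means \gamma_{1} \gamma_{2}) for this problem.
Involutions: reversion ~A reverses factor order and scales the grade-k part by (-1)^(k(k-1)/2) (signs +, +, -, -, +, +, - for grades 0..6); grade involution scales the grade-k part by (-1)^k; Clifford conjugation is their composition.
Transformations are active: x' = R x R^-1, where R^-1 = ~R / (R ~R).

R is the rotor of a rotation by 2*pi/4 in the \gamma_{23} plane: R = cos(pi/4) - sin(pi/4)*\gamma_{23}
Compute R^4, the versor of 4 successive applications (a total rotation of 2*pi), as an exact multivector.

Because a rotor carries half the rotation angle, composing 4 copies of this \gamma_{23}-plane rotor multiplies the phase: 4*(pi/4) = \pi, hence R^4 = cos(\pi) - sin(\pi)*\gamma_{23}.
cos(\pi) = -1 and sin(\pi) = 0, so R^4 = -1. The total rotation 2*pi is 1 full turn, so every vector returns to itself, yet the rotor is -1, on the OTHER sheet of the double cover (an odd number of 2*pi turns).
Answer: -1


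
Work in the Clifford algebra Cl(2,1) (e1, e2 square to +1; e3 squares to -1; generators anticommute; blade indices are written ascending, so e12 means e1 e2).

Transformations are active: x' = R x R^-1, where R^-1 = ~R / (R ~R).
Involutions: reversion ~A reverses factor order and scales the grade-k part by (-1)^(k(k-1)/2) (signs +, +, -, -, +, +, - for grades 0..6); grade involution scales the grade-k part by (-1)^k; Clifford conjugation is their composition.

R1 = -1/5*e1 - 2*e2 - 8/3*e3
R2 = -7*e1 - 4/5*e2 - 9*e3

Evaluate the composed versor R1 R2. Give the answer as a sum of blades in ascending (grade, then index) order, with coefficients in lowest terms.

Distribute over the terms of R1 (each basis-blade product reordered to ascending indices, repeated generators contracted through their squares):
(-1/5*e1) R2 = 7/5 + 4/25*e12 + 9/5*e13
(-2*e2) R2 = 8/5 - 14*e12 + 18*e23
(-8/3*e3) R2 = -24 - 56/3*e13 - 32/15*e23
Summing the partial products and collecting blades:
Answer: -21 - 346/25*e12 - 253/15*e13 + 238/15*e23


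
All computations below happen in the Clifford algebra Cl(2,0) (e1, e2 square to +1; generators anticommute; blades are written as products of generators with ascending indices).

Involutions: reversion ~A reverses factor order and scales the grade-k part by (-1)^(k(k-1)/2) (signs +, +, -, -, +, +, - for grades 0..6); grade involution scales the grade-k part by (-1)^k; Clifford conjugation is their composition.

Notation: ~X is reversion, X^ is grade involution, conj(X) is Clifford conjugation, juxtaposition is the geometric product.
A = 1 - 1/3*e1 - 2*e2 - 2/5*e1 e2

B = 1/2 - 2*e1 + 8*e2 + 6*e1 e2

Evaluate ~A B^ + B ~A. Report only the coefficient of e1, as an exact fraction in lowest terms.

first term: 403/30 + 319/30*e1 - 59/5*e2 + 193/15*e1 e2
second term: -517/30 - 521/30*e1 + 41/5*e2 + 193/15*e1 e2
Answer: -101/15


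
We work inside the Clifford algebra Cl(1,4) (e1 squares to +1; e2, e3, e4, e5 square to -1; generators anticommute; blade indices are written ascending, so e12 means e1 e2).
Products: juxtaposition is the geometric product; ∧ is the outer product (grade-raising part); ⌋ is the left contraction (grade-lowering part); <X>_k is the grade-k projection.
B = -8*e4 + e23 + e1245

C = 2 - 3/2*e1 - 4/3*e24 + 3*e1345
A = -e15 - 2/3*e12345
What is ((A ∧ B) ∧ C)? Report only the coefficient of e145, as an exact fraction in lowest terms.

step 1: -8*e145 - e1235
step 2: -16*e145 - 2*e1235
Answer: -16


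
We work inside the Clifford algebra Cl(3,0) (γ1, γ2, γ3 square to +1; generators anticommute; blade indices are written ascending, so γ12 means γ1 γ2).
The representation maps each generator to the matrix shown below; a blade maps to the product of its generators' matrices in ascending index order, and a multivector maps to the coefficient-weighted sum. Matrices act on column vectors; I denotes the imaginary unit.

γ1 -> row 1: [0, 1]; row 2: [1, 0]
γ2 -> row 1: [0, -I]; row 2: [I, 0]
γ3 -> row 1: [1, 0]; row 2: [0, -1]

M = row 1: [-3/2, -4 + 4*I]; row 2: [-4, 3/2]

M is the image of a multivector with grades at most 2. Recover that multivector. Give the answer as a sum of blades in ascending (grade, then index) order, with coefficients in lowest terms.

Method: 1, rho(γ1), rho(γ2), rho(γ3) form a trace-orthogonal basis of the 2x2 complex matrices (tr(X Y) = 2 if X = Y, else 0), so M = m0*1 + m1*rho(γ1) + m2*rho(γ2) + m3*rho(γ3) with m0 = tr(M)/2 = 0, m1 = tr(M rho(γ1))/2 = -4 + 2*I, m2 = tr(M rho(γ2))/2 = -2, m3 = tr(M rho(γ3))/2 = -3/2.
Multiplying table entries, the bivector images are rho(γ12) = I*rho(γ3), rho(γ13) = -I*rho(γ2), rho(γ23) = I*rho(γ1); with real blade coefficients the real parts of m0..m3 are the coefficients of 1, γ1, γ2, γ3 and the imaginary parts give the bivectors (γ23: Im m1, γ13: -Im m2, γ12: Im m3).
Answer: -4*γ1 - 2*γ2 - 3/2*γ3 + 2*γ23
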